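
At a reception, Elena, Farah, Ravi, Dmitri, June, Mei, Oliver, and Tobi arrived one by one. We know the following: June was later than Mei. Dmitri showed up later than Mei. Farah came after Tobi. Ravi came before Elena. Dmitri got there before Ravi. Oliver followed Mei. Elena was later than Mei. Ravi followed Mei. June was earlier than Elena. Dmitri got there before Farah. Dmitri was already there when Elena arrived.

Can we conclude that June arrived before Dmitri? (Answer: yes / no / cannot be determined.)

No chain of stated constraints runs from June to Dmitri, and none runs from Dmitri to June either.
So the relative order of June and Dmitri is not fixed by the given facts.

cannot be determined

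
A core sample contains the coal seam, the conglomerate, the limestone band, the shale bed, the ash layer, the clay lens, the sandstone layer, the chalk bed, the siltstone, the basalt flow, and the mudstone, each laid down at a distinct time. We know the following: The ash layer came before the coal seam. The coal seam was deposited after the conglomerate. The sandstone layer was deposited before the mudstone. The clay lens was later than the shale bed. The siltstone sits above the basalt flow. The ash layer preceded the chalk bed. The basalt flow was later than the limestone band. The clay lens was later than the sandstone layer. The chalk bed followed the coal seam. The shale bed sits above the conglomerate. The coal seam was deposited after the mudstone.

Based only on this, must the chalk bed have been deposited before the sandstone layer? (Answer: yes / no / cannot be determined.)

no

Tracing the constraints gives the sandstone layer → the mudstone → the coal seam → the chalk bed, so the sandstone layer must come before the chalk bed.
That means the chalk bed cannot be before the sandstone layer.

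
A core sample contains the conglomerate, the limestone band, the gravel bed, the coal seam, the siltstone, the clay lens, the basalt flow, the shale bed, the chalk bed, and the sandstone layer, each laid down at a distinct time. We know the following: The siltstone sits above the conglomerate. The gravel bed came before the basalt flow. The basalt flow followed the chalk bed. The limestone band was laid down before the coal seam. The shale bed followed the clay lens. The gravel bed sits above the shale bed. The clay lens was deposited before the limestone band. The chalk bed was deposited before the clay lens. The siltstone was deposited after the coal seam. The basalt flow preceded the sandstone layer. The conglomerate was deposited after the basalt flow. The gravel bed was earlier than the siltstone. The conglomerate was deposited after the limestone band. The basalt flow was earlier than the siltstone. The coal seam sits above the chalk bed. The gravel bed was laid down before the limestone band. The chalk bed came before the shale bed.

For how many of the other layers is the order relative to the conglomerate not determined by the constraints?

2

Forced before the conglomerate: the basalt flow, the chalk bed, the clay lens, the gravel bed, the limestone band, and the shale bed; forced after the conglomerate: the siltstone.
That leaves the coal seam and the sandstone layer with no forced order relative to the conglomerate — 2.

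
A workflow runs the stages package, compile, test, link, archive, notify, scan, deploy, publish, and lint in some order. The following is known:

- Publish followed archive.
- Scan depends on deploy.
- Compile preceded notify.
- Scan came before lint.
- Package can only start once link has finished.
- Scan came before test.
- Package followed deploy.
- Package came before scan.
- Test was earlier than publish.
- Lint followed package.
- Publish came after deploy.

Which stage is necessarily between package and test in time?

scan

Tracing the constraints gives package → scan → test, so scan sits after package and before test.
No other stage is forced both after package and before test.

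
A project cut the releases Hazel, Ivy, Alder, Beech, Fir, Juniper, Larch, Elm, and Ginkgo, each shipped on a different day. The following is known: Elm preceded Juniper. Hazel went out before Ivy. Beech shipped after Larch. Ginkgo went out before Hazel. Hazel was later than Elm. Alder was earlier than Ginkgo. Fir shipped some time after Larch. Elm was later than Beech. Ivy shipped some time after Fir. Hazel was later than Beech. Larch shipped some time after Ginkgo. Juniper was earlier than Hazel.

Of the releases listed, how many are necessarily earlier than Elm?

Directly stated before Elm: Beech.
Alder reaches Elm via Alder → Ginkgo → Larch → Beech → Elm.
Ginkgo reaches Elm via Ginkgo → Larch → Beech → Elm.
Larch reaches Elm via Larch → Beech → Elm.
That's Alder, Beech, Ginkgo, and Larch — 4 in all.

4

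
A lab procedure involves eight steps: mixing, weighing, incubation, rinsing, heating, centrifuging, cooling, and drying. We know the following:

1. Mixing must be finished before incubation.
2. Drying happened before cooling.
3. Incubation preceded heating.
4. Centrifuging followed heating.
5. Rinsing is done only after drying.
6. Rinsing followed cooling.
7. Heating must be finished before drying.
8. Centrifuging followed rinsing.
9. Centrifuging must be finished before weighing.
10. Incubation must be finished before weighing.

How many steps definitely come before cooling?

4

Directly stated before cooling: drying.
Heating reaches cooling via heating → drying → cooling.
Incubation reaches cooling via incubation → heating → drying → cooling.
Mixing reaches cooling via mixing → incubation → heating → drying → cooling.
No chain forces weighing (or any of the others) ahead of cooling.
That's drying, heating, incubation, and mixing — 4 in all.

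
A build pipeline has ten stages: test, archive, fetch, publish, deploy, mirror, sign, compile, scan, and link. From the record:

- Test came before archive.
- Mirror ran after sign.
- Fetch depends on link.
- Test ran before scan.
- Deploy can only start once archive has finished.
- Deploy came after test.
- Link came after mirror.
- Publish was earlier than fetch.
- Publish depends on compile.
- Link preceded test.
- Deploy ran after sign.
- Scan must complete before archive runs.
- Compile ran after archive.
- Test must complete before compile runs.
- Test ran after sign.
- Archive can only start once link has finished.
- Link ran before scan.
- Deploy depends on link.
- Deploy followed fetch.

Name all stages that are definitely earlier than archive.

link, mirror, scan, sign, test

Directly stated before archive: link, scan, and test.
Mirror reaches archive via mirror → link → archive.
Sign reaches archive via sign → test → archive.
No chain forces compile (or any of the others) ahead of archive.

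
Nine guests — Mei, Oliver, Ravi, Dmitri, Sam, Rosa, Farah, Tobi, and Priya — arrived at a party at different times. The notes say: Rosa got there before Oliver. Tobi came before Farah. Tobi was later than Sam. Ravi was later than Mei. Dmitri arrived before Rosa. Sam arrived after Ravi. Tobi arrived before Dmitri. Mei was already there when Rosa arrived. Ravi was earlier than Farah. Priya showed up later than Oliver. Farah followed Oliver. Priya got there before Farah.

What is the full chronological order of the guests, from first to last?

Mei, Ravi, Sam, Tobi, Dmitri, Rosa, Oliver, Priya, Farah

The constraints fix every adjacent pair, so only one ordering works:
Mei → Ravi → Sam → Tobi → Dmitri → Rosa → Oliver → Priya → Farah.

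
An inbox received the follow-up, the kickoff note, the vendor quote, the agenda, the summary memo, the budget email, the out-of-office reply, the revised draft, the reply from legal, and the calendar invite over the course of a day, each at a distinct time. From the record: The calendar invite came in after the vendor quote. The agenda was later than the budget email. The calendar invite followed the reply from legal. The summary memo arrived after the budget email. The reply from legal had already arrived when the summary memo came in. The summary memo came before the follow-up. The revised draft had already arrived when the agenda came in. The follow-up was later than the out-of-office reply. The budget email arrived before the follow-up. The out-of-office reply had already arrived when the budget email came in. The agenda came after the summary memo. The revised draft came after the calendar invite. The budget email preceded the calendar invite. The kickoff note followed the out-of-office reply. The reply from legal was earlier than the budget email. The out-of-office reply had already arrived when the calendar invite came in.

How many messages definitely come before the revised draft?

5

Directly stated before the revised draft: the calendar invite.
The budget email reaches the revised draft via the budget email → the calendar invite → the revised draft.
The out-of-office reply reaches the revised draft via the out-of-office reply → the calendar invite → the revised draft.
The reply from legal reaches the revised draft via the reply from legal → the calendar invite → the revised draft.
Likewise the vendor quote reaches the revised draft by chaining the stated constraints.
No chain forces the follow-up (or any of the others) ahead of the revised draft.
That's the budget email, the calendar invite, the out-of-office reply, the reply from legal, and the vendor quote — 5 in all.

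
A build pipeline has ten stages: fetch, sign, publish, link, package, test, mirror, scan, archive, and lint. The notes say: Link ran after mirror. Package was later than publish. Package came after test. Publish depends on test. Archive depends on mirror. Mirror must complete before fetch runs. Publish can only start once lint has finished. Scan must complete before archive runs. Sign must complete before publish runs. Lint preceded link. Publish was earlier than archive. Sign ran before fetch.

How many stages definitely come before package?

4

Directly stated before package: publish and test.
Lint reaches package via lint → publish → package.
Sign reaches package via sign → publish → package.
That's lint, publish, sign, and test — 4 in all.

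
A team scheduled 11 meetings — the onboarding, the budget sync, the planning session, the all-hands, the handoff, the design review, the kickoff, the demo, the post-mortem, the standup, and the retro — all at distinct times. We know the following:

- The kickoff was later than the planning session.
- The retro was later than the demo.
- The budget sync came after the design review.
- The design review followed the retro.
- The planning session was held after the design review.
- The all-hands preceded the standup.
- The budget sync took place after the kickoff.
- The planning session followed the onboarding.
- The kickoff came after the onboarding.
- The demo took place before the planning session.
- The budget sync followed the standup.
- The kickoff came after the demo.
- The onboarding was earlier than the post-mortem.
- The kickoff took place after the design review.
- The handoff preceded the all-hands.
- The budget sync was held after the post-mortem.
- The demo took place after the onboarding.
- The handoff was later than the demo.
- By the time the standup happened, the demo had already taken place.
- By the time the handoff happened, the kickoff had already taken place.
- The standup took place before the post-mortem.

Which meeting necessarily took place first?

The onboarding has a chain of constraints placing it before every other meeting, so the onboarding must be first.

the onboarding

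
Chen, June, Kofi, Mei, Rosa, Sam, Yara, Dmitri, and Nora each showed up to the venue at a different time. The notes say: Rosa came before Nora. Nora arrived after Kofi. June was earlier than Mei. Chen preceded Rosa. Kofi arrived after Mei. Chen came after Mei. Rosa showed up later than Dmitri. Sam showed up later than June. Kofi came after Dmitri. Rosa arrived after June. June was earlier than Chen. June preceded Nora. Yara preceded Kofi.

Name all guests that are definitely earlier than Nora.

Directly stated before Nora: June, Kofi, and Rosa.
Chen reaches Nora via Chen → Rosa → Nora.
Dmitri reaches Nora via Dmitri → Kofi → Nora.
Mei reaches Nora via Mei → Kofi → Nora.
Likewise Yara reaches Nora by chaining the stated constraints.

Chen, Dmitri, June, Kofi, Mei, Rosa, Yara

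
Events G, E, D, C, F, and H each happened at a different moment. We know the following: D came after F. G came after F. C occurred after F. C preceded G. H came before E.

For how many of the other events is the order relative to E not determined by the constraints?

4

Forced before E: H.
That leaves C, D, F, and G with no forced order relative to E — 4.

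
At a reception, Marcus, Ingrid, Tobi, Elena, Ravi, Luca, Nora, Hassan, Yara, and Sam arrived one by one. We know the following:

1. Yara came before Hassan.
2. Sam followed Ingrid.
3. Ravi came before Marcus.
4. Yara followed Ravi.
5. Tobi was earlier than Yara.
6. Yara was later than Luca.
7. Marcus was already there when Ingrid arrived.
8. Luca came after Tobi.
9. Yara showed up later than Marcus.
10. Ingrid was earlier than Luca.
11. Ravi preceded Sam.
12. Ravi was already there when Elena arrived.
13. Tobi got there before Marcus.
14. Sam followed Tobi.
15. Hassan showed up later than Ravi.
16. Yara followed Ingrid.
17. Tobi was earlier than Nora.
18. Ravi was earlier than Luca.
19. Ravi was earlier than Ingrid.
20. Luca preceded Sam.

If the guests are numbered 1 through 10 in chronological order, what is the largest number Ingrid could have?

6

Ingrid must come before Hassan, Luca, Sam, and Yara — 4 guests forced after them.
Everything else can be placed before Ingrid in some valid order, so Ingrid can sit as late as position 10 − 4 = 6.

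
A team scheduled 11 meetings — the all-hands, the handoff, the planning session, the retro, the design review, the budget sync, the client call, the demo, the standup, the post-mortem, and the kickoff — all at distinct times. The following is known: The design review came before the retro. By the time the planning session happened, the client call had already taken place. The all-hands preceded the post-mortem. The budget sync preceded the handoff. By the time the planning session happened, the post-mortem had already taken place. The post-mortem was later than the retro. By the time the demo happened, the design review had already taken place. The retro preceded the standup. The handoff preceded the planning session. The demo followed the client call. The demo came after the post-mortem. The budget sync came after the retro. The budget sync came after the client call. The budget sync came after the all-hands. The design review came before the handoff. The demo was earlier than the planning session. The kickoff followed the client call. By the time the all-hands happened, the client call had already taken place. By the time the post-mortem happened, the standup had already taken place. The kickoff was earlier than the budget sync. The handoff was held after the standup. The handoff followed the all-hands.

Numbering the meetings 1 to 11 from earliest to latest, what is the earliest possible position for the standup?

3

The design review and the retro must both come before the standup — 2 forced predecessors.
Nothing else is forced ahead of the standup, so its earliest slot is position 2 + 1 = 3.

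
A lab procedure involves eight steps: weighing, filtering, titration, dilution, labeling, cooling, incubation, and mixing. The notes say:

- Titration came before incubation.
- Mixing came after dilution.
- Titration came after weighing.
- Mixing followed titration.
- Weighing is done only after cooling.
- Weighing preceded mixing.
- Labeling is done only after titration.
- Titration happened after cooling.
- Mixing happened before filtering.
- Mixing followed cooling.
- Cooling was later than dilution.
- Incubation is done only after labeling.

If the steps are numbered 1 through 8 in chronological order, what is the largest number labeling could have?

7

Labeling must come before incubation — 1 step forced after it.
Everything else can be placed before labeling in some valid order, so labeling can sit as late as position 8 − 1 = 7.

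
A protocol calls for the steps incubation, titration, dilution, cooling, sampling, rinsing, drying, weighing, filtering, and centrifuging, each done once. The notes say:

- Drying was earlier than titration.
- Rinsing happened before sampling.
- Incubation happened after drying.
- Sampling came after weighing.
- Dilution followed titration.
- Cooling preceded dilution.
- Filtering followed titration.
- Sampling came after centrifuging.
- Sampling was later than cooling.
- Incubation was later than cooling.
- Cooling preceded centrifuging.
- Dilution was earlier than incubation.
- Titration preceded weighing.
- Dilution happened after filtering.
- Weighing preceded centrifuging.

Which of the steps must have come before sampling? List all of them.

centrifuging, cooling, drying, rinsing, titration, weighing

Directly stated before sampling: centrifuging, cooling, rinsing, and weighing.
Drying reaches sampling via drying → titration → weighing → sampling.
Titration reaches sampling via titration → weighing → sampling.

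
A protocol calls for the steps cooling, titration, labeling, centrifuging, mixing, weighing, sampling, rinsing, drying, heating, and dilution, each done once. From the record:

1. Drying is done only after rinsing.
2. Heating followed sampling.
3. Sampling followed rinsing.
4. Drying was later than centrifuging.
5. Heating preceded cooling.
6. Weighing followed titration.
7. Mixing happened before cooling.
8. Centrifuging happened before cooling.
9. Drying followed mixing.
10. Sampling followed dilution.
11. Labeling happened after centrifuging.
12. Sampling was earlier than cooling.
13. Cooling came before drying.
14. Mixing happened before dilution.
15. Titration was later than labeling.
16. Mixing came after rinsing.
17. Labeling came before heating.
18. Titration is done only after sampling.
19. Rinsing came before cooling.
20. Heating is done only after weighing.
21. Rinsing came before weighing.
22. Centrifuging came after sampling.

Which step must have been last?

Every other step has a chain of constraints placing it before drying, so drying is last.

drying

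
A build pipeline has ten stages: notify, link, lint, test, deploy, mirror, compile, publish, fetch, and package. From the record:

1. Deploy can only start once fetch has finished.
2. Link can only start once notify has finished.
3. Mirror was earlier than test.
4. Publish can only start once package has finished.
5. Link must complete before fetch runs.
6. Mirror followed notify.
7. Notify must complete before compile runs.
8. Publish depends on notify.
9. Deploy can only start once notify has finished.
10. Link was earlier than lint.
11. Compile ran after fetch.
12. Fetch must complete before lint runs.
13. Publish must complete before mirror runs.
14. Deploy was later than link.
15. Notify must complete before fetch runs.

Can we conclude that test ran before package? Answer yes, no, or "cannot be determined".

Tracing the constraints gives package → publish → mirror → test, so package must come before test.
That means test cannot be before package.

no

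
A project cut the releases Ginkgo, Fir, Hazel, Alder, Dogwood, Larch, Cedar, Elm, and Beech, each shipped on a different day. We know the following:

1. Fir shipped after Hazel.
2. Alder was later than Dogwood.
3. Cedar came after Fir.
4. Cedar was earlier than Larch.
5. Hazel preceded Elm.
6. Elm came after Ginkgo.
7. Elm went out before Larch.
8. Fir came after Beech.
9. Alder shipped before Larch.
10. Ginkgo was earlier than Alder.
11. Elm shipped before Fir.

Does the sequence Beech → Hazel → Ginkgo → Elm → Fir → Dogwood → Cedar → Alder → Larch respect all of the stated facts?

Check each stated constraint against the proposed order — e.g. Ginkgo is ahead of Alder; Elm is ahead of Larch. Every pair is in the required order; nothing is violated.

yes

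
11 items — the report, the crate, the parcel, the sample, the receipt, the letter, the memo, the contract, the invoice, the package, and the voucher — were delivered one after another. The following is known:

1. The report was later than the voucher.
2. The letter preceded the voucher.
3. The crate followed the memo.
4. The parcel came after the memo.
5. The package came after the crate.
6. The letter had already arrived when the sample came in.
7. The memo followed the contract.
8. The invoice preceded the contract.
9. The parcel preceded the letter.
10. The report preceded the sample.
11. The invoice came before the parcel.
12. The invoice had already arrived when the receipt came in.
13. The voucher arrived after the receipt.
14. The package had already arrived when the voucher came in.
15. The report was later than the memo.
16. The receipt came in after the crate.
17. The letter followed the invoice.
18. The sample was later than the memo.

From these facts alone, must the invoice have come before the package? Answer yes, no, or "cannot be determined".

Chain the constraints: the invoice → the contract → the memo → the crate → the package. Each link is directly stated, so the invoice comes before the package.

yes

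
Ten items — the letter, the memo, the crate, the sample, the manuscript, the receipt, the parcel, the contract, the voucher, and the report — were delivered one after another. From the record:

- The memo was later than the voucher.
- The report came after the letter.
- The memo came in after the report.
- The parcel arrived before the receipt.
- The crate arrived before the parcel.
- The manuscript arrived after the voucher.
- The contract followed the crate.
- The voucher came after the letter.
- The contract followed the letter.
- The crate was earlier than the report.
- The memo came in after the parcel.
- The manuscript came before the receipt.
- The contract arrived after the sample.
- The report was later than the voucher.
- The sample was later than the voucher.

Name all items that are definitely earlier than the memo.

the crate, the letter, the parcel, the report, the voucher

Directly stated before the memo: the parcel, the report, and the voucher.
The crate reaches the memo via the crate → the parcel → the memo.
The letter reaches the memo via the letter → the voucher → the memo.
No chain forces the receipt (or any of the others) ahead of the memo.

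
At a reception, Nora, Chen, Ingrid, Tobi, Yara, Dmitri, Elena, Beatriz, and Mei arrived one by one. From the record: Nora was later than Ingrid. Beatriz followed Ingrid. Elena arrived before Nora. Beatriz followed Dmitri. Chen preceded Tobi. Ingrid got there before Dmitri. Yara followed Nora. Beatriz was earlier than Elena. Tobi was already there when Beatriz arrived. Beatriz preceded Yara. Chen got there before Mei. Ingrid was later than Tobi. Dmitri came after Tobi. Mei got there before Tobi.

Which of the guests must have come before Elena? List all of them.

Beatriz, Chen, Dmitri, Ingrid, Mei, Tobi

Directly stated before Elena: Beatriz.
Chen reaches Elena via Chen → Tobi → Beatriz → Elena.
Dmitri reaches Elena via Dmitri → Beatriz → Elena.
Ingrid reaches Elena via Ingrid → Beatriz → Elena.
Likewise Mei and Tobi each reach Elena by chaining the stated constraints.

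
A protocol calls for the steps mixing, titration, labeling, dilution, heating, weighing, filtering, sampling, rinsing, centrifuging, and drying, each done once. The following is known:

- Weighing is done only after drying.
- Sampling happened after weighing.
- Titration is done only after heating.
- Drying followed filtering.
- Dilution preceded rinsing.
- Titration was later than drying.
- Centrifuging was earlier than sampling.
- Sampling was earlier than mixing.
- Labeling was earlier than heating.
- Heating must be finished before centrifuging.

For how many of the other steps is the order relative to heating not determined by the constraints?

5

Forced before heating: labeling; forced after heating: centrifuging, mixing, sampling, and titration.
That leaves dilution, drying, filtering, rinsing, and weighing with no forced order relative to heating — 5.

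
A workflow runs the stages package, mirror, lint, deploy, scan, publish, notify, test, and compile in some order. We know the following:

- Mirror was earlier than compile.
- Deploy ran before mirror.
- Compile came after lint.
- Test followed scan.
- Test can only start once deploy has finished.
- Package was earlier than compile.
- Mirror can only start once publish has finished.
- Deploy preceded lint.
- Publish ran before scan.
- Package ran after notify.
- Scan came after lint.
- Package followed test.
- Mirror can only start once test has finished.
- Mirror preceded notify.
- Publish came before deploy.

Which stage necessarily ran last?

compile

Every other stage has a chain of constraints placing it before compile, so compile is last.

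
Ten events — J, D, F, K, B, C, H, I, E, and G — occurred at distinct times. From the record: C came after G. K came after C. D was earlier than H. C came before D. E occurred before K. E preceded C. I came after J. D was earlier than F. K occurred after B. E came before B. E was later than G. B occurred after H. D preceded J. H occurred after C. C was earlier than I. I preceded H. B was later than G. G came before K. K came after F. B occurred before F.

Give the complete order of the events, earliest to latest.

The constraints fix every adjacent pair, so only one ordering works:
G → E → C → D → J → I → H → B → F → K.

G, E, C, D, J, I, H, B, F, K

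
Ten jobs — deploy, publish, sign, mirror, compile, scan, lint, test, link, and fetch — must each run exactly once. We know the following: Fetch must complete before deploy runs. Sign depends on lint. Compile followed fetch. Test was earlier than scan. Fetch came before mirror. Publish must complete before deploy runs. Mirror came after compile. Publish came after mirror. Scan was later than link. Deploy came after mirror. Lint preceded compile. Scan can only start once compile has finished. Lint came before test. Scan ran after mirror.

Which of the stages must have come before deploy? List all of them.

Directly stated before deploy: fetch, mirror, and publish.
Compile reaches deploy via compile → mirror → deploy.
Lint reaches deploy via lint → compile → mirror → deploy.
No chain forces sign (or any of the others) ahead of deploy.

compile, fetch, lint, mirror, publish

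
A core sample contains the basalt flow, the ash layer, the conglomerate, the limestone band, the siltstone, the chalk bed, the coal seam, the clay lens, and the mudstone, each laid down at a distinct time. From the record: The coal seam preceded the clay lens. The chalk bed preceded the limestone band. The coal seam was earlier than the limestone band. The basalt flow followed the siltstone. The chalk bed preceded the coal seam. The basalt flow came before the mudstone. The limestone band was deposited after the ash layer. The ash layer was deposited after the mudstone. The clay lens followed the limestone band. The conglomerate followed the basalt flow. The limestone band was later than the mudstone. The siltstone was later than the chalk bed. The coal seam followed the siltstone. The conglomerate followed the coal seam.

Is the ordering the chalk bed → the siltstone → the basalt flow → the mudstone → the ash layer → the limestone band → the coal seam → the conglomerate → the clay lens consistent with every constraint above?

The constraints require the coal seam before the limestone band, but in the proposed sequence the limestone band appears ahead of the coal seam. That one violation is enough.

no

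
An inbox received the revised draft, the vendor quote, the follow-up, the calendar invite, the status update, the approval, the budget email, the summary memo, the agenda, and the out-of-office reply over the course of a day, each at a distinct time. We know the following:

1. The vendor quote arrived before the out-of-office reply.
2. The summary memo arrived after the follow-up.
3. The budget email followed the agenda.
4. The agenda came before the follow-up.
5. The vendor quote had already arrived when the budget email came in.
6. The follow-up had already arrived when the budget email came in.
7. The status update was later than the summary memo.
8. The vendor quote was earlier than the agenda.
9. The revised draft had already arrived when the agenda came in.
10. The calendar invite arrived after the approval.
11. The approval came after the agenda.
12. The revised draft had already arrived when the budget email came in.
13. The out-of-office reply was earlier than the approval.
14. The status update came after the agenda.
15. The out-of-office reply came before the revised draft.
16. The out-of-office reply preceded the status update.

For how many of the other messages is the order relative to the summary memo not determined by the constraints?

3

Forced before the summary memo: the agenda, the follow-up, the out-of-office reply, the revised draft, and the vendor quote; forced after the summary memo: the status update.
That leaves the approval, the budget email, and the calendar invite with no forced order relative to the summary memo — 3.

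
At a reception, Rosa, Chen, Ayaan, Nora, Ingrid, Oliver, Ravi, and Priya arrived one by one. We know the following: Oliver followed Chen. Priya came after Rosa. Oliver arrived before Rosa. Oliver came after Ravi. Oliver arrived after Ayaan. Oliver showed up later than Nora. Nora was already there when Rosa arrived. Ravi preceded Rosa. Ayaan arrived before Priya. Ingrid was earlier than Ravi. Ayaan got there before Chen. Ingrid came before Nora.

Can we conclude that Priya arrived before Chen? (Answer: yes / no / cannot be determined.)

Tracing the constraints gives Chen → Oliver → Rosa → Priya, so Chen must come before Priya.
That means Priya cannot be before Chen.

no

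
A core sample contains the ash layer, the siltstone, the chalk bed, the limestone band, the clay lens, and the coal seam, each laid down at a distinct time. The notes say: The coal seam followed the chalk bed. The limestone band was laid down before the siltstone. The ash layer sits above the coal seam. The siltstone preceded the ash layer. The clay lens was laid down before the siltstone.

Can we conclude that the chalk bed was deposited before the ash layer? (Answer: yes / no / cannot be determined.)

yes

Chain the constraints: the chalk bed → the coal seam → the ash layer. Each link is directly stated, so the chalk bed comes before the ash layer.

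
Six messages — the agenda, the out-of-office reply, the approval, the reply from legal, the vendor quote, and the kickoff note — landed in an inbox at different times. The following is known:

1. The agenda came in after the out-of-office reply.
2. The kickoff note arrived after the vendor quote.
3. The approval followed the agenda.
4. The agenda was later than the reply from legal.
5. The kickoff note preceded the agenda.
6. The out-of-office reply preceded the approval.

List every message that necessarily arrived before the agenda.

Directly stated before the agenda: the kickoff note, the out-of-office reply, and the reply from legal.
The vendor quote reaches the agenda via the vendor quote → the kickoff note → the agenda.
No chain forces the approval ahead of the agenda.

the kickoff note, the out-of-office reply, the reply from legal, the vendor quote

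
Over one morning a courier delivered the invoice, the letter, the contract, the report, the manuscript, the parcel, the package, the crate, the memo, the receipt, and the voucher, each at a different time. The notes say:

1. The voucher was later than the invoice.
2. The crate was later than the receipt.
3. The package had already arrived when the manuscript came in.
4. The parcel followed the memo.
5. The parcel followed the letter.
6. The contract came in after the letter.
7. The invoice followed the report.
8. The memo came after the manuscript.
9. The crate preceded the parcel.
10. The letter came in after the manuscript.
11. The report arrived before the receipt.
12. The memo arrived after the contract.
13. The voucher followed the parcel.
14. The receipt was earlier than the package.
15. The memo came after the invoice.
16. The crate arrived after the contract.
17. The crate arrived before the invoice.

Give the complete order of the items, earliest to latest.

the report, the receipt, the package, the manuscript, the letter, the contract, the crate, the invoice, the memo, the parcel, the voucher

The constraints fix every adjacent pair, so only one ordering works:
the report → the receipt → the package → the manuscript → the letter → the contract → the crate → the invoice → the memo → the parcel → the voucher.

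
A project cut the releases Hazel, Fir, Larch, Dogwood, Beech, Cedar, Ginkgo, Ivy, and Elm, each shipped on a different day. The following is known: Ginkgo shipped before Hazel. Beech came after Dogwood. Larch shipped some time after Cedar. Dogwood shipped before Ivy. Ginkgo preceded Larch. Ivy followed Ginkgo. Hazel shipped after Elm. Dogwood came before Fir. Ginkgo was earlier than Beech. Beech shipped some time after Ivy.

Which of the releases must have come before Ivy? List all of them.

Directly stated before Ivy: Dogwood and Ginkgo.
No chain forces Fir (or any of the others) ahead of Ivy.

Dogwood, Ginkgo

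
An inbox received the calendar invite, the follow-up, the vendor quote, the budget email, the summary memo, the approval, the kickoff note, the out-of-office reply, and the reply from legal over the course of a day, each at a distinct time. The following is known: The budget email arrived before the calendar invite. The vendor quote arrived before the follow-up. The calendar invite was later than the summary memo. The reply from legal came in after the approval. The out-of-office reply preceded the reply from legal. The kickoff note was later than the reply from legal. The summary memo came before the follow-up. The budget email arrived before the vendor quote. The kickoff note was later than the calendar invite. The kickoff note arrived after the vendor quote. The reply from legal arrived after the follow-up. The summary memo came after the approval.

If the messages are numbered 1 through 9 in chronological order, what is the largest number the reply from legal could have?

The reply from legal must come before the kickoff note — 1 message forced after it.
Everything else can be placed before the reply from legal in some valid order, so the reply from legal can sit as late as position 9 − 1 = 8.

8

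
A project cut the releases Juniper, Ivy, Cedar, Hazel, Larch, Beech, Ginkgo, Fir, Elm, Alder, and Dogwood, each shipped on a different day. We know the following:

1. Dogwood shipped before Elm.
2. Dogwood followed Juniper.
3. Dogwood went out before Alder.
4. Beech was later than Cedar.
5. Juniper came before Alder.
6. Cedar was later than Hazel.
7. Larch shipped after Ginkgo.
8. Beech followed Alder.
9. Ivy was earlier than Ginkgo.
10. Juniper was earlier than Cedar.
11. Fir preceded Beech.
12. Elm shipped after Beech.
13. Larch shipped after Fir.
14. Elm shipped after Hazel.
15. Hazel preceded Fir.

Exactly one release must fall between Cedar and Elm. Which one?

Beech

Tracing the constraints gives Cedar → Beech → Elm, so Beech sits after Cedar and before Elm.
No other release is forced both after Cedar and before Elm.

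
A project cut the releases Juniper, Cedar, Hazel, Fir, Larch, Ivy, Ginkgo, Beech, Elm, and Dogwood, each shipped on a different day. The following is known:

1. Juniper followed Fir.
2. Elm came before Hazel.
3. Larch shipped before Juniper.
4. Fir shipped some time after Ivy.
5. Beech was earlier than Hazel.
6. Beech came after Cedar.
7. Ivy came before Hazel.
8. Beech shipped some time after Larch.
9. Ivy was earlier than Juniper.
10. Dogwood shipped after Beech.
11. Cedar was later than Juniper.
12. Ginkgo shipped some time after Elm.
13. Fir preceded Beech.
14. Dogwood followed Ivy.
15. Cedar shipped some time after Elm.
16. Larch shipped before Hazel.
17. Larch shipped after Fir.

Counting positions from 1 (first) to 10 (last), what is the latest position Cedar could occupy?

7

Cedar must come before Beech, Dogwood, and Hazel — 3 releases forced after it.
Everything else can be placed before Cedar in some valid order, so Cedar can sit as late as position 10 − 3 = 7.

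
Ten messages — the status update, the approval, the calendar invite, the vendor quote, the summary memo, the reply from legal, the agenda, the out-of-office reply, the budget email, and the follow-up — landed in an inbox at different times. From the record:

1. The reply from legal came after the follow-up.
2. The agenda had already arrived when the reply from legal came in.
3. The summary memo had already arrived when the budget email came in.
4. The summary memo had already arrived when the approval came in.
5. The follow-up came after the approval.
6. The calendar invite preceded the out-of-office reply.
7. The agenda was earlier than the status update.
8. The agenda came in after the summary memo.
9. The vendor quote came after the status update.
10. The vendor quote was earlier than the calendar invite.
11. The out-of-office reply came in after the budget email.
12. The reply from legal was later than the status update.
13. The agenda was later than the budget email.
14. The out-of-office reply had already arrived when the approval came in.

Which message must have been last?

Every other message has a chain of constraints placing it before the reply from legal, so the reply from legal is last.

the reply from legal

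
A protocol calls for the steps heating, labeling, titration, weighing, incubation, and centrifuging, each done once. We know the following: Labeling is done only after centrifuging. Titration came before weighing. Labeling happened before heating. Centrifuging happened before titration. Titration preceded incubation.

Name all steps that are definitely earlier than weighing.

centrifuging, titration

Directly stated before weighing: titration.
Centrifuging reaches weighing via centrifuging → titration → weighing.
No chain forces heating (or any of the others) ahead of weighing.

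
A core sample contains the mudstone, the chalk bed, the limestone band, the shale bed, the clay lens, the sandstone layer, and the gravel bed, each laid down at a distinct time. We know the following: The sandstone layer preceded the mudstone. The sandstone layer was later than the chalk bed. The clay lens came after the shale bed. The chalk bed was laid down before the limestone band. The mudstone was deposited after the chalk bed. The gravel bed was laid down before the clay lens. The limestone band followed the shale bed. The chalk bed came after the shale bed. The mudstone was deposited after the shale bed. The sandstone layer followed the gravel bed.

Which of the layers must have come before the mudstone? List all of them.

Directly stated before the mudstone: the chalk bed, the sandstone layer, and the shale bed.
The gravel bed reaches the mudstone via the gravel bed → the sandstone layer → the mudstone.

the chalk bed, the gravel bed, the sandstone layer, the shale bed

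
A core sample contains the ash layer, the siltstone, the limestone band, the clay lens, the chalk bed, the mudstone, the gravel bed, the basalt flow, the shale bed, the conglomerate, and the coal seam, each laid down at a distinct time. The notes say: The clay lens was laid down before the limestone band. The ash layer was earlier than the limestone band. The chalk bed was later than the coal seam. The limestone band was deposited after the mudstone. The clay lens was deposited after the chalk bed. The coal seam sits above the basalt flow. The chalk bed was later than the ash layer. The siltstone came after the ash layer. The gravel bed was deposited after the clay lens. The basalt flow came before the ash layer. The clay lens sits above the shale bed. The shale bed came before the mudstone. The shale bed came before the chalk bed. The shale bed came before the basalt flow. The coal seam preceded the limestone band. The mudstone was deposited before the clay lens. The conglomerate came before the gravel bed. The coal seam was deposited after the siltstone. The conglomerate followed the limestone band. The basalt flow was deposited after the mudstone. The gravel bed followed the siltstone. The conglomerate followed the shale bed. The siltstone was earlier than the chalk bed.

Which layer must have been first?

the shale bed

The shale bed has a chain of constraints placing it before every other layer, so the shale bed must be first.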